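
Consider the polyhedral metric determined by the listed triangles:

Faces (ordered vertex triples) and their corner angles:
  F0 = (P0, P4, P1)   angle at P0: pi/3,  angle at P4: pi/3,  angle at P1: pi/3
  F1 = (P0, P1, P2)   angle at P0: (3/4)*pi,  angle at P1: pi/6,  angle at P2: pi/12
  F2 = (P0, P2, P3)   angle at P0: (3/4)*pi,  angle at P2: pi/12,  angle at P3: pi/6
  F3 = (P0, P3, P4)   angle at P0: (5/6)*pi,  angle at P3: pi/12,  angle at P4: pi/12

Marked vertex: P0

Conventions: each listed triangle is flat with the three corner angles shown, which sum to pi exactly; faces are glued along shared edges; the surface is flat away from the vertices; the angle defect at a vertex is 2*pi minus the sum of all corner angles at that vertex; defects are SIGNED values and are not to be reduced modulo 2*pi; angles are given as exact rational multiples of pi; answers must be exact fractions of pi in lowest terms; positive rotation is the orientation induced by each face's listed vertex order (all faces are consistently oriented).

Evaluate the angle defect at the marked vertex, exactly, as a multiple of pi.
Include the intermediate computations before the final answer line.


Sum of corner angles at P0: (8/3)*pi
defect = 2*pi - (8/3)*pi

Answer: defect(P0) = (-2/3)*pi


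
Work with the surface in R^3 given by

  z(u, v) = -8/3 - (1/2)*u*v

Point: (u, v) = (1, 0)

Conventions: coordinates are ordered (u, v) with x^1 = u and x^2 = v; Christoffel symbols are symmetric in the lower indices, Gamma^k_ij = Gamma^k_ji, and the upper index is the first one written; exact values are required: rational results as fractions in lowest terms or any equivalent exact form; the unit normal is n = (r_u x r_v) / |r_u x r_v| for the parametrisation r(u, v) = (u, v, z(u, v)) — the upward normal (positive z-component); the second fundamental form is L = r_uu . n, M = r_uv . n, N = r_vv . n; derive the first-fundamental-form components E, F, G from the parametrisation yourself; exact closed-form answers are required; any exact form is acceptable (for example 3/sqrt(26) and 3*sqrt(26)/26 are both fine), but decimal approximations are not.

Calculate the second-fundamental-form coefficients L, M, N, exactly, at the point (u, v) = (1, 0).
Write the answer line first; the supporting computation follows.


Answer: L = 0, M = -sqrt(5)/5, N = 0

z_u = 0, z_v = -1/2, z_uu = 0, z_uv = -1/2, z_vv = 0
E = 1, F = 0, G = 5/4; answer radicand W^2 = 5/4
unnormalised second-form numerators: l = 0, m = -1/2, n = 0; L = l/sqrt(5/4), and similarly M = m/sqrt(W^2), N = n/sqrt(W^2)


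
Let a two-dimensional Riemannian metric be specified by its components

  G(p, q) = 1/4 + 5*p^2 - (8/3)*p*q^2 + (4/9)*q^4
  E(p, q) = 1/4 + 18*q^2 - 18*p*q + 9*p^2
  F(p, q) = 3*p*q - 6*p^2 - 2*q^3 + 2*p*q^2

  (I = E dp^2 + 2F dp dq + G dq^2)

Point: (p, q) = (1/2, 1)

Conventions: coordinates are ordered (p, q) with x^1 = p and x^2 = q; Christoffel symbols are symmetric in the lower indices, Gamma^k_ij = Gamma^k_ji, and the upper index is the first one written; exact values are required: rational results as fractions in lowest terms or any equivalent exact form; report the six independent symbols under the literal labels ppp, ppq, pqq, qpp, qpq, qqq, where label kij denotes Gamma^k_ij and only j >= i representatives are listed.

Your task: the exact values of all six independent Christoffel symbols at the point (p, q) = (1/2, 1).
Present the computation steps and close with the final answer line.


E = 23/2, F = -1, G = 11/18 at the point
E_p = -9, E_q = 27, F_p = -1, F_q = -5/2, G_p = 7/3, G_q = -8/9
EG - F^2 = 217/36;  g^inv = (36/217) * [[11/18, 1], [1, 23/2]]
first-kind symbols [ij,l] = (1/2)(d_i g_jl + d_j g_il - d_l g_ij): [pp,p] = E_p/2 = -9/2, [pp,q] = F_p - E_q/2 = -29/2, [pq,p] = E_q/2 = 27/2, [pq,q] = G_p/2 = 7/6, [qq,p] = F_q - G_p/2 = -11/3, [qq,q] = G_q/2 = -4/9
Gamma^p_ij = (G*[ij,p] - F*[ij,q])/(EG - F^2), Gamma^q_ij = (E*[ij,q] - F*[ij,p])/(EG - F^2)

Answer: Gamma_ppp = -621/217, Gamma_ppq = 339/217, Gamma_pqq = -290/651, Gamma_qpp = -6165/217, Gamma_qpq = 969/217, Gamma_qqq = -316/217


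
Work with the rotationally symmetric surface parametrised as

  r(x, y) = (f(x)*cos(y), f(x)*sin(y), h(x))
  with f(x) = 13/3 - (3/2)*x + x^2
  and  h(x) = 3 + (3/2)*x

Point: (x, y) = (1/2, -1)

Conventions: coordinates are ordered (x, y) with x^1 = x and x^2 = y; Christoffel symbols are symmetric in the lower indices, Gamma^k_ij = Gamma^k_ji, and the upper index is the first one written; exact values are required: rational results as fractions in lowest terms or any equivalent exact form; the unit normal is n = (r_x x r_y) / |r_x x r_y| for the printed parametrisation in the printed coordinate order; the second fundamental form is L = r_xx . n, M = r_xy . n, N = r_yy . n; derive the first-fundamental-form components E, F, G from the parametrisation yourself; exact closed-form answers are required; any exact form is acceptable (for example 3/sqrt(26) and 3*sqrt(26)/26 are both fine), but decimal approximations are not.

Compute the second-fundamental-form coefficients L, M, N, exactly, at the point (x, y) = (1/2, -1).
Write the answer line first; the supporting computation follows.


Answer: L = -3*sqrt(10)/5, M = 0, N = 23*sqrt(10)/20

f = 23/6, f' = -1/2, f'' = 2, h' = 3/2, h'' = 0
E = 5/2, F = 0, G = 529/36; answer radicand W^2 = 5/2
unnormalised second-form numerators: l = -3, m = 0, n = 23/4; L = l/sqrt(5/2), and similarly M = m/sqrt(W^2), N = n/sqrt(W^2)


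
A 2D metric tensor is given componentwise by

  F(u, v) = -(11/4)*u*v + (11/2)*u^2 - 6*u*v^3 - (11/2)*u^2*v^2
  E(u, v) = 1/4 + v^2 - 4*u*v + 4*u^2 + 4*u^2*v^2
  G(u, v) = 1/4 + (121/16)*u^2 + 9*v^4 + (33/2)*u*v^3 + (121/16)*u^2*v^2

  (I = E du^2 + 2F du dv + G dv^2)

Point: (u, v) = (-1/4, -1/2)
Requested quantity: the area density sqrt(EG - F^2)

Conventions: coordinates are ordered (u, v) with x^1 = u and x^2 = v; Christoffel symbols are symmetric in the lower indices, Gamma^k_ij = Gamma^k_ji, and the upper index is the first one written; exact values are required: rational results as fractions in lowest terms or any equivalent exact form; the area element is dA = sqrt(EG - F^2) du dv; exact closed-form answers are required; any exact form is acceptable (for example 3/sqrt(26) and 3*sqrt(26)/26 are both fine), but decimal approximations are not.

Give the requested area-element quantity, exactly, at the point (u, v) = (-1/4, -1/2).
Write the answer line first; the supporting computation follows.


Answer: sqrt(EG - F^2) = 5*sqrt(86)/64

E = 5/16, F = -35/128, G = 1965/1024; EG - F^2 = 1075/2048


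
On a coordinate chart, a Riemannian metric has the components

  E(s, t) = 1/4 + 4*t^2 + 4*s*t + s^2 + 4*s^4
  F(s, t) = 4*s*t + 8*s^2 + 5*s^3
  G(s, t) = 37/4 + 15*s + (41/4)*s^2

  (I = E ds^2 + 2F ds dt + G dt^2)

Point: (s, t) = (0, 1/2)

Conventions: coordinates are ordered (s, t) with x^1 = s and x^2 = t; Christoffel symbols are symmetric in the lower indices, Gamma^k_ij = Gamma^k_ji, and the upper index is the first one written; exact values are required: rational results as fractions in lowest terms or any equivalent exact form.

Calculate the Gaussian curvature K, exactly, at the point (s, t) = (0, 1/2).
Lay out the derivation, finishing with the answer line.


E = 5/4, F = 0, G = 37/4, EG - F^2 = 185/16 at the point
E_s = 2, E_t = 4, F_s = 2, F_t = 0, G_s = 15, G_t = 0
E_tt = 8, F_st = 4, G_ss = 41/2
K follows from Brioschi's formula, (det M1 - det M2)/(EG - F^2)^2.
M1 = [[-E_tt/2 + F_st - G_ss/2, E_s/2, F_s - E_t/2], [F_t - G_s/2, E, F], [G_t/2, F, G]] = [[-41/4, 1, 0], [-15/2, 5/4, 0], [0, 0, 37/4]]; det M1 = -3145/64
M2 = [[0, E_t/2, G_s/2], [E_t/2, E, F], [G_s/2, F, G]] = [[0, 2, 15/2], [2, 5/4, 0], [15/2, 0, 37/4]]; det M2 = -1717/16
det M1 - det M2 = 3723/64; K = 3723/64 / (185/16)^2 = 14892/34225

Answer: K = 14892/34225


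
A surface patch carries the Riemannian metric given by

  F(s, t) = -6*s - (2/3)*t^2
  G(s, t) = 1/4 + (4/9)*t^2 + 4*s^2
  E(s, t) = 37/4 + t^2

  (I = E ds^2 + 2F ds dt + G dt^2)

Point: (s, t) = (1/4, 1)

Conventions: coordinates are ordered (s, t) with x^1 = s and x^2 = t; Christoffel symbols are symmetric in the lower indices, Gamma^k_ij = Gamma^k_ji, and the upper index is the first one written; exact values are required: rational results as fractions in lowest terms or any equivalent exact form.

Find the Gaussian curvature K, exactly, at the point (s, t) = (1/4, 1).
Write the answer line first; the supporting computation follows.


Answer: K = -66888/128881

E = 41/4, F = -13/6, G = 17/18, EG - F^2 = 359/72 at the point
E_s = 0, E_t = 2, F_s = -6, F_t = -4/3, G_s = 2, G_t = 8/9
E_tt = 2, F_st = 0, G_ss = 8
Compute both Brioschi determinants and normalise by (EG - F^2)^2.
M1 = [[-E_tt/2 + F_st - G_ss/2, E_s/2, F_s - E_t/2], [F_t - G_s/2, E, F], [G_t/2, F, G]] = [[-5, 0, -7], [-7/3, 41/4, -13/6], [4/9, -13/6, 17/18]]; det M1 = -2047/72
M2 = [[0, E_t/2, G_s/2], [E_t/2, E, F], [G_s/2, F, G]] = [[0, 1, 1], [1, 41/4, -13/6], [1, -13/6, 17/18]]; det M2 = -559/36
det M1 - det M2 = -929/72; K = -929/72 / (359/72)^2 = -66888/128881


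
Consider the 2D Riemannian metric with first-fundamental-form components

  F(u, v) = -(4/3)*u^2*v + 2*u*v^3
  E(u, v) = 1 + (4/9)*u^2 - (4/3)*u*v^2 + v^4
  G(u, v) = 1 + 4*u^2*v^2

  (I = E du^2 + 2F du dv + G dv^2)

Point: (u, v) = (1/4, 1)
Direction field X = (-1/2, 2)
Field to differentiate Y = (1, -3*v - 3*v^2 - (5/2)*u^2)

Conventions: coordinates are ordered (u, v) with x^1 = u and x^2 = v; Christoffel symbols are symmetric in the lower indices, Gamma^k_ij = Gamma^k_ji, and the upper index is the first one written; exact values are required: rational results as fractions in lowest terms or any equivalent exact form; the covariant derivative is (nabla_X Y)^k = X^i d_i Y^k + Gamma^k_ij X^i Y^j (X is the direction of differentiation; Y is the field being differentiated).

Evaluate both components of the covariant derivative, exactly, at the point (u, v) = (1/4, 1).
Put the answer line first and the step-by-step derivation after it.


Answer: (nabla_X Y)^u = 13/7, (nabla_X Y)^v = -4553/280

E = 61/36, F = 5/12, G = 5/4 at the point
E_u = -10/9, E_v = 10/3, F_u = 4/3, F_v = 17/12, G_u = 2, G_v = 1/2
EG - F^2 = 35/18;  g^inv = (18/35) * [[5/4, -5/12], [-5/12, 61/36]]
first-kind symbols [ij,l] = (1/2)(d_i g_jl + d_j g_il - d_l g_ij): [uu,u] = E_u/2 = -5/9, [uu,v] = F_u - E_v/2 = -1/3, [uv,u] = E_v/2 = 5/3, [uv,v] = G_u/2 = 1, [vv,u] = F_v - G_u/2 = 5/12, [vv,v] = G_v/2 = 1/4
Gamma^u_ij = (G*[ij,u] - F*[ij,v])/(EG - F^2), Gamma^v_ij = (E*[ij,v] - F*[ij,u])/(EG - F^2)
Gamma_uuu = -2/7, Gamma_uuv = 6/7, Gamma_uvv = 3/14, Gamma_vuu = -6/35, Gamma_vuv = 18/35, Gamma_vvv = 9/70
X = (-1/2, 2), Y = (1, -197/32) at the point


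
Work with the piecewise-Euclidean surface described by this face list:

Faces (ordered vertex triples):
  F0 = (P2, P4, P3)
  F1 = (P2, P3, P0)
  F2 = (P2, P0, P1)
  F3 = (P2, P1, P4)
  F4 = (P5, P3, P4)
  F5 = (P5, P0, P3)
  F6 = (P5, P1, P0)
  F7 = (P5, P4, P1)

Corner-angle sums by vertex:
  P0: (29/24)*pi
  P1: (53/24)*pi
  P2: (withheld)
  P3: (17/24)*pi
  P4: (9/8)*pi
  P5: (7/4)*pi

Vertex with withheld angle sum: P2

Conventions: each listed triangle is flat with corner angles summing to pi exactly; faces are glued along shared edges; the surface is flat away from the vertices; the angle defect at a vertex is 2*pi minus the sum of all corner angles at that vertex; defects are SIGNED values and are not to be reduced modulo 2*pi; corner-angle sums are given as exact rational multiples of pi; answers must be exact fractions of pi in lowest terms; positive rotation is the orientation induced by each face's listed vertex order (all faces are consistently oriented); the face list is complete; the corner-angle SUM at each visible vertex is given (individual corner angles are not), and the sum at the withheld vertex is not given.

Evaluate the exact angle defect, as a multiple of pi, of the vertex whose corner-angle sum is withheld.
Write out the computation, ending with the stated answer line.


V = 6, E = 12, F = 8; chi = V - E + F = 2
Gauss-Bonnet: total defect = 2*pi*chi = 4*pi; visible defects sum to 3*pi

Answer: defect(P2) = pi


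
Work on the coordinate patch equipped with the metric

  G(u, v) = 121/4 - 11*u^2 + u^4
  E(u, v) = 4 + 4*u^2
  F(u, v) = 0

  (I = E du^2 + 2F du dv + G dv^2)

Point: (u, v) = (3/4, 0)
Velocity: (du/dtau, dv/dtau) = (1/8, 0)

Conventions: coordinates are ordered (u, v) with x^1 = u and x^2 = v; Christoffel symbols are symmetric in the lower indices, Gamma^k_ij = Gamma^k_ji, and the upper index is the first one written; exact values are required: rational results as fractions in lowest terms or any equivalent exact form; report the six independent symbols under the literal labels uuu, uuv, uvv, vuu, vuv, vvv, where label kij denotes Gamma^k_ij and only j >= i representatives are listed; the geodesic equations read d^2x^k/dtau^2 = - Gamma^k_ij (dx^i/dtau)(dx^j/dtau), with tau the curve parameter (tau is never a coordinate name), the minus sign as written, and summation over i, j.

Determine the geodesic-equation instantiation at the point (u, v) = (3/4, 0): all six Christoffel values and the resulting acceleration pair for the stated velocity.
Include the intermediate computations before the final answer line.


E = 25/4, F = 0, G = 6241/256 at the point
E_u = 6, E_v = 0, F_u = 0, F_v = 0, G_u = -237/16, G_v = 0
EG - F^2 = 156025/1024;  g^inv = (1024/156025) * [[6241/256, 0], [0, 25/4]]
first-kind symbols [ij,l] = (1/2)(d_i g_jl + d_j g_il - d_l g_ij): [uu,u] = E_u/2 = 3, [uu,v] = F_u - E_v/2 = 0, [uv,u] = E_v/2 = 0, [uv,v] = G_u/2 = -237/32, [vv,u] = F_v - G_u/2 = 237/32, [vv,v] = G_v/2 = 0
Gamma^u_ij = (G*[ij,u] - F*[ij,v])/(EG - F^2), Gamma^v_ij = (E*[ij,v] - F*[ij,u])/(EG - F^2)
Gamma_uuu = 12/25, Gamma_uuv = 0, Gamma_uvv = 237/200, Gamma_vuu = 0, Gamma_vuv = -24/79, Gamma_vvv = 0
d^2u/dtau^2 = -(Gamma_uuu*(1/8)^2 + 2*Gamma_uuv*(1/8)*(0) + Gamma_uvv*(0)^2) = -3/400
d^2v/dtau^2 = -(Gamma_vuu*(1/8)^2 + 2*Gamma_vuv*(1/8)*(0) + Gamma_vvv*(0)^2) = 0

Answer: Gamma_uuu = 12/25, Gamma_uuv = 0, Gamma_uvv = 237/200, Gamma_vuu = 0, Gamma_vuv = -24/79, Gamma_vvv = 0; accelerations (d^2u/dtau^2, d^2v/dtau^2) = (-3/400, 0)


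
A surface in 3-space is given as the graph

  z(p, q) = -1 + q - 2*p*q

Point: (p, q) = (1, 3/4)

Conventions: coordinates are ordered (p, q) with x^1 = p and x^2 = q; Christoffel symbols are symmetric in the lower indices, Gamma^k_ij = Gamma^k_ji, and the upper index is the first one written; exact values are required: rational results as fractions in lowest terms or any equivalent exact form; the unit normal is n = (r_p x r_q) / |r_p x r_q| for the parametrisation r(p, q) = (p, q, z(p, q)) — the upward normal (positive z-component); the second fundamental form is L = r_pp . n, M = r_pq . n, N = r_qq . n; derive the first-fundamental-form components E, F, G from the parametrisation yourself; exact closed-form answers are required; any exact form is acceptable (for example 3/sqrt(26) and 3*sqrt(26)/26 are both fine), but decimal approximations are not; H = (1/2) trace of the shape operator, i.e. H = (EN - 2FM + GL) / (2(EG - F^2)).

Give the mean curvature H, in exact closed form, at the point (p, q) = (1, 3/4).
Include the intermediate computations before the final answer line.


z_p = -3/2, z_q = -1, z_pp = 0, z_pq = -2, z_qq = 0
E = 13/4, F = 3/2, G = 2; answer radicand W^2 = 17/4
unnormalised second-form numerators: l = 0, m = -2, n = 0; L = l/sqrt(17/4), and similarly M = m/sqrt(W^2), N = n/sqrt(W^2)
H = (E*n - 2*F*m + G*l) / (2*(EG - F^2)*sqrt(W^2)); E*n - 2*F*m + G*l = 6, EG - F^2 = 17/4, so H = (12/17)/sqrt(17/4)

Answer: H = 24*sqrt(17)/289


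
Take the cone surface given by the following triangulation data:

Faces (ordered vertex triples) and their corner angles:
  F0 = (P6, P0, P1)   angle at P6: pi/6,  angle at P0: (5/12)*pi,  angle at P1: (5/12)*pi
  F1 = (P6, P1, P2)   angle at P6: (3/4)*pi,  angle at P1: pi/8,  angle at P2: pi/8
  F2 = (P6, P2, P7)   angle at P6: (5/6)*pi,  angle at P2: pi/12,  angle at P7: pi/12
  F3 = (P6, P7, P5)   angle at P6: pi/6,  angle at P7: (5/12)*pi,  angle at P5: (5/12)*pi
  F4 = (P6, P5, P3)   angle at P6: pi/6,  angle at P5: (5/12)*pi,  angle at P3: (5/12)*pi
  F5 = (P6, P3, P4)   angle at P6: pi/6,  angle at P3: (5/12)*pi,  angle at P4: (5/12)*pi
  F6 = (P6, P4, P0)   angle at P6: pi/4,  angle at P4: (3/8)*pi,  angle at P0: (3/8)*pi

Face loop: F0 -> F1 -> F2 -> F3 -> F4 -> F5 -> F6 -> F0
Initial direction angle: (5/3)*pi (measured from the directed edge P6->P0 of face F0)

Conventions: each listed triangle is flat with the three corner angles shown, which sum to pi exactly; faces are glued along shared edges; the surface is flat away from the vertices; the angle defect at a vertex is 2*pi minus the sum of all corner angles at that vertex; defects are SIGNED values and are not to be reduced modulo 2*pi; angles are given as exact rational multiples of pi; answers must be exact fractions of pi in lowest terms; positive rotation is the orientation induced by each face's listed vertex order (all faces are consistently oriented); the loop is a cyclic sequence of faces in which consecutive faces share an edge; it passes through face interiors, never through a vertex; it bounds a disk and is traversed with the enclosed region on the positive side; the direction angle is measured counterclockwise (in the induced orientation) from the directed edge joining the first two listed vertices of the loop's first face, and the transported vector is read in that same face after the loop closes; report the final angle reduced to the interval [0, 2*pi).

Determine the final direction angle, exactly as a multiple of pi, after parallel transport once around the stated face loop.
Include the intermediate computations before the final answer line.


enclosed vertex P6: corner angles sum to (5/2)*pi, defect = 2*pi - (5/2)*pi = -pi/2
final direction = starting direction + enclosed defect total, reduced mod 2*pi (induced orientation)
final angle = (5/3)*pi - pi/2 = (7/6)*pi (mod 2*pi)

Answer: final direction angle = (7/6)*pi


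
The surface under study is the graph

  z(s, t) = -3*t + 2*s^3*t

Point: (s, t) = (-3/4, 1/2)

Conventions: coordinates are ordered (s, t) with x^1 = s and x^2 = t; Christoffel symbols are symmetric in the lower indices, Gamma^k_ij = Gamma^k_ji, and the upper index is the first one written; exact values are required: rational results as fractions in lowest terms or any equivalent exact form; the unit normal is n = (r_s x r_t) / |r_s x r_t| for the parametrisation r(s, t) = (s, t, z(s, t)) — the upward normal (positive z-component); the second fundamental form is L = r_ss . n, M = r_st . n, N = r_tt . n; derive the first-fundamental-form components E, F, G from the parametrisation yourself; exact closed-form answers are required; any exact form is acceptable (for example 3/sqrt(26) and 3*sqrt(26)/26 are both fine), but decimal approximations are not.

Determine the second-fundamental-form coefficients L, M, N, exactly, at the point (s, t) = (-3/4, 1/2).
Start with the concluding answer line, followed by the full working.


Answer: L = -144*sqrt(19069)/19069, M = 108*sqrt(19069)/19069, N = 0

z_s = 27/16, z_t = -123/32, z_ss = -9/2, z_st = 27/8, z_tt = 0
E = 985/256, F = -3321/512, G = 16153/1024; answer radicand W^2 = 19069/1024
unnormalised second-form numerators: l = -9/2, m = 27/8, n = 0; L = l/sqrt(19069/1024), and similarly M = m/sqrt(W^2), N = n/sqrt(W^2)


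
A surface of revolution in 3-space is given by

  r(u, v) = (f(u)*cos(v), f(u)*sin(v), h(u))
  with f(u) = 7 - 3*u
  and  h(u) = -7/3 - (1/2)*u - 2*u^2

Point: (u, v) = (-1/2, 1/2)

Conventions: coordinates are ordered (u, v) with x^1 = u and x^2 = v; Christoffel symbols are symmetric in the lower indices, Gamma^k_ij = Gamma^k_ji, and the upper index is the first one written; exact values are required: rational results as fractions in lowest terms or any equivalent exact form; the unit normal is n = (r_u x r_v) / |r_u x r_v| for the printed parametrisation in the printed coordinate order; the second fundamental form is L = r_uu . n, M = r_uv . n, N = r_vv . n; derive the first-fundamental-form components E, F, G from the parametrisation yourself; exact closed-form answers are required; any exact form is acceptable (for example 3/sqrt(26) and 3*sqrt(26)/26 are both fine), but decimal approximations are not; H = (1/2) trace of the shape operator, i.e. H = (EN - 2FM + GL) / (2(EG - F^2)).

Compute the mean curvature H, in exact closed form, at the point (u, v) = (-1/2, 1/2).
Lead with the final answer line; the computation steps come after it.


Answer: H = 317*sqrt(5)/3825

f = 17/2, f' = -3, f'' = 0, h' = 3/2, h'' = -4
E = 45/4, F = 0, G = 289/4; answer radicand W^2 = 45/4
unnormalised second-form numerators: l = 12, m = 0, n = 51/4; L = l/sqrt(45/4), and similarly M = m/sqrt(W^2), N = n/sqrt(W^2)
H = (E*n - 2*F*m + G*l) / (2*(EG - F^2)*sqrt(W^2)); E*n - 2*F*m + G*l = 16167/16, EG - F^2 = 13005/16, so H = (317/510)/sqrt(45/4)


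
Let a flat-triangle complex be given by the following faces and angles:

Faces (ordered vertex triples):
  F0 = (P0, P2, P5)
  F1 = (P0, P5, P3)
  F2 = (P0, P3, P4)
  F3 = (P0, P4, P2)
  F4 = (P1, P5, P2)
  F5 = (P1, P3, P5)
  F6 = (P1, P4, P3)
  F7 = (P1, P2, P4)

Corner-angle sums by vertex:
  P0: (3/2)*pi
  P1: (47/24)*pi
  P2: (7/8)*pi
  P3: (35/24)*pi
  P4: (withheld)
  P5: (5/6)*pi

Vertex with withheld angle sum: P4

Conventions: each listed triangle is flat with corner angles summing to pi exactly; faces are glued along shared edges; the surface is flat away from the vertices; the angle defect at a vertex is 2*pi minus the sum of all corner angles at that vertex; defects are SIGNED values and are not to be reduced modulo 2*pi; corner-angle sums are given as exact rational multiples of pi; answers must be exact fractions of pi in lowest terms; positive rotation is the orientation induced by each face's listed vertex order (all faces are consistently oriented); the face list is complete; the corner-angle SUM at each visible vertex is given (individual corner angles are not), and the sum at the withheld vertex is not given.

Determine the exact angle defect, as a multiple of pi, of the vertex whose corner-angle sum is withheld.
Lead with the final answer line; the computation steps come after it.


Answer: defect(P4) = (5/8)*pi

V = 6, E = 12, F = 8; chi = V - E + F = 2
Gauss-Bonnet: total defect = 2*pi*chi = 4*pi; visible defects sum to (27/8)*pi


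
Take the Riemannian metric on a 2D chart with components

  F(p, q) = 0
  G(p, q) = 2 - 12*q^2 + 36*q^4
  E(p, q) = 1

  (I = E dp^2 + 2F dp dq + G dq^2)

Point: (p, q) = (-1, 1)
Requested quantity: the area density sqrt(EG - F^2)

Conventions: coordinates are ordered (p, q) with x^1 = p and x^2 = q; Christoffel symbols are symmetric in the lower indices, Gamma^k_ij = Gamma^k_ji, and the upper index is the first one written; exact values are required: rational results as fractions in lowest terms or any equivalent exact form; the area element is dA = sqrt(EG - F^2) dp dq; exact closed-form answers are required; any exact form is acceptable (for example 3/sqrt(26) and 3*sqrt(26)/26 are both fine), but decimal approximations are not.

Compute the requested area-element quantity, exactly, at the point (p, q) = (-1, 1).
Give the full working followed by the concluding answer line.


E = 1, F = 0, G = 26; EG - F^2 = 26

Answer: sqrt(EG - F^2) = sqrt(26)


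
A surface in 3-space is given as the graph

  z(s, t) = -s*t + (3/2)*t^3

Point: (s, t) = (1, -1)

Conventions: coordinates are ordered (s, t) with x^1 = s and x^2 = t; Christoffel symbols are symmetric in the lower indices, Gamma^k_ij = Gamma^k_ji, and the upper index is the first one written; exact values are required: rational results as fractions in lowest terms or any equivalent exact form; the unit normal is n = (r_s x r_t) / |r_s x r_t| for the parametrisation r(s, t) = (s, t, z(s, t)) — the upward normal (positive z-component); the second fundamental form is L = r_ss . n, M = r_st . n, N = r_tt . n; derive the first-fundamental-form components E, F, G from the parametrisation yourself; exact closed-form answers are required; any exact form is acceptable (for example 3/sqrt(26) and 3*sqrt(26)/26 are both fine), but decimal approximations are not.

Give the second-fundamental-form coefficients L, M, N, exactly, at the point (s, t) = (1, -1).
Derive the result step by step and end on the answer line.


z_s = 1, z_t = 7/2, z_ss = 0, z_st = -1, z_tt = -9
E = 2, F = 7/2, G = 53/4; answer radicand W^2 = 57/4
unnormalised second-form numerators: l = 0, m = -1, n = -9; L = l/sqrt(57/4), and similarly M = m/sqrt(W^2), N = n/sqrt(W^2)

Answer: L = 0, M = -2*sqrt(57)/57, N = -6*sqrt(57)/19


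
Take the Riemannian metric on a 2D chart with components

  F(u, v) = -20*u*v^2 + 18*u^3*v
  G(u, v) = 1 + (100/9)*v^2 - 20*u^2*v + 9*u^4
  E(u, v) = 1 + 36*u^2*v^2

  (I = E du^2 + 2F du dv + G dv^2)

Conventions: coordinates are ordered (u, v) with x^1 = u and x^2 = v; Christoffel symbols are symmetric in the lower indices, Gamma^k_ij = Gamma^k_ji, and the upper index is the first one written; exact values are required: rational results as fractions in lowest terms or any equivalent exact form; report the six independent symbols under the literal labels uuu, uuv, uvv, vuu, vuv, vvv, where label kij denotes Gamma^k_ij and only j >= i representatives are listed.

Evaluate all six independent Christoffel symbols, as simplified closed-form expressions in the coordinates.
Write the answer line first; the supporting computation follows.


Answer: Gamma_uuu = 324*u*v^2/(81*u^4 + 324*u^2*v^2 - 180*u^2*v + 100*v^2 + 9), Gamma_uuv = 324*u^2*v/(81*u^4 + 324*u^2*v^2 - 180*u^2*v + 100*v^2 + 9), Gamma_uvv = -180*u*v/(81*u^4 + 324*u^2*v^2 - 180*u^2*v + 100*v^2 + 9), Gamma_vuu = (162*u^2*v - 180*v^2)/(81*u^4 + 324*u^2*v^2 - 180*u^2*v + 100*v^2 + 9), Gamma_vuv = (162*u^3 - 180*u*v)/(81*u^4 + 324*u^2*v^2 - 180*u^2*v + 100*v^2 + 9), Gamma_vvv = (-90*u^2 + 100*v)/(81*u^4 + 324*u^2*v^2 - 180*u^2*v + 100*v^2 + 9)

E = 1 + 36*u^2*v^2; F = -20*u*v^2 + 18*u^3*v; G = 1 + (100/9)*v^2 - 20*u^2*v + 9*u^4
Gamma^k_ij = (1/2) g^{kl} (d_i g_jl + d_j g_il - d_l g_ij), with g^inv = (1/(EG-F^2)) [[G, -F], [-F, E]]
first partials: E_u = 72*u*v^2, E_v = 72*u^2*v, F_u = -20*v^2 + 54*u^2*v, F_v = -40*u*v + 18*u^3, G_u = -40*u*v + 36*u^3, G_v = (200/9)*v - 20*u^2
D = EG - F^2 = 1 + (100/9)*v^2 - 20*u^2*v + 36*u^2*v^2 + 9*u^4
expanded: Gamma^u_uu = (G E_u - 2F F_u + F E_v)/(2D), Gamma^u_uv = (G E_v - F G_u)/(2D), Gamma^u_vv = (2G F_v - G G_u - F G_v)/(2D), Gamma^v_uu = (2E F_u - E E_v - F E_u)/(2D), Gamma^v_uv = (E G_u - F E_v)/(2D), Gamma^v_vv = (E G_v - 2F F_v + F G_u)/(2D); substitute and cancel common factors


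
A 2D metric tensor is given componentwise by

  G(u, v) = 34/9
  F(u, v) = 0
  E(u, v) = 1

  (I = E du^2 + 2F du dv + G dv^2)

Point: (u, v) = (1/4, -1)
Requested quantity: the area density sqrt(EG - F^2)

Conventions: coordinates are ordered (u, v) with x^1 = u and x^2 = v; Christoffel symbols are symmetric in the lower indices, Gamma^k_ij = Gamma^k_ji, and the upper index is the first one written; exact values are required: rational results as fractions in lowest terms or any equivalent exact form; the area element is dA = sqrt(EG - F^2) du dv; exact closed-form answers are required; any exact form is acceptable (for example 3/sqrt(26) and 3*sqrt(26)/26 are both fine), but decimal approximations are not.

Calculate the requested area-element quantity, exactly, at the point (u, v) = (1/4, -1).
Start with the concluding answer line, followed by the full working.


Answer: sqrt(EG - F^2) = sqrt(34)/3

E = 1, F = 0, G = 34/9; EG - F^2 = 34/9


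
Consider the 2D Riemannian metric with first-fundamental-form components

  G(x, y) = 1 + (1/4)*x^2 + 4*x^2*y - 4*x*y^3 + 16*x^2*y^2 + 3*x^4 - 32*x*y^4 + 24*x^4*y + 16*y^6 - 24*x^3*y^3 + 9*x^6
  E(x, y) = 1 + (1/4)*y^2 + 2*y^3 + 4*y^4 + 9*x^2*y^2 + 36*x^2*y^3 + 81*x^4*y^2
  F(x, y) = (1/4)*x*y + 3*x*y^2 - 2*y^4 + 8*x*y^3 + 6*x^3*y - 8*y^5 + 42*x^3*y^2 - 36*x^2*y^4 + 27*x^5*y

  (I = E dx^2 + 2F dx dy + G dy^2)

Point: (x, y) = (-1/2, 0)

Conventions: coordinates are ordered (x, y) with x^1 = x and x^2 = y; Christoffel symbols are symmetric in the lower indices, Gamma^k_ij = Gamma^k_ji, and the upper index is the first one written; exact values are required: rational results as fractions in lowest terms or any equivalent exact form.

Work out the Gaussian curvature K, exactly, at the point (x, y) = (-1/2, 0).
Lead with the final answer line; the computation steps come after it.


Answer: K = -30976/7921

E = 1, F = 0, G = 89/64, EG - F^2 = 89/64 at the point
E_x = 0, E_y = 0, F_x = 0, F_y = -55/32, G_x = -55/16, G_y = 5/2
E_yy = 121/8, F_xy = 211/16, G_xx = 211/8
Using the Brioschi determinant formula for K from the metric derivatives:
M1 = [[-E_yy/2 + F_xy - G_xx/2, E_x/2, F_x - E_y/2], [F_y - G_x/2, E, F], [G_y/2, F, G]] = [[-121/16, 0, 0], [0, 1, 0], [5/4, 0, 89/64]]; det M1 = -10769/1024
M2 = [[0, E_y/2, G_x/2], [E_y/2, E, F], [G_x/2, F, G]] = [[0, 0, -55/32], [0, 1, 0], [-55/32, 0, 89/64]]; det M2 = -3025/1024
det M1 - det M2 = -121/16; K = -121/16 / (89/64)^2 = -30976/7921


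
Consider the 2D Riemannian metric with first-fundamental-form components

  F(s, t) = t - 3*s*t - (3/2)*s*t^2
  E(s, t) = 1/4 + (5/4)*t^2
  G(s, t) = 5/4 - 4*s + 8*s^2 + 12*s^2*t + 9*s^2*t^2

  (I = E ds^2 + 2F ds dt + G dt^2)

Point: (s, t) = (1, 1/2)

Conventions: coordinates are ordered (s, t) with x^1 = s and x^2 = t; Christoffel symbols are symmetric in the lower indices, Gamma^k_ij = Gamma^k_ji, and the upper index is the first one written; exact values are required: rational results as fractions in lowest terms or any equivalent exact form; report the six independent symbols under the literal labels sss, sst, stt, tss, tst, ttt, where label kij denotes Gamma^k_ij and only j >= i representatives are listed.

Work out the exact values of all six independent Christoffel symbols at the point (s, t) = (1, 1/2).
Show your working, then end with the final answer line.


E = 9/16, F = -11/8, G = 27/2 at the point
E_s = 0, E_t = 5/4, F_s = -15/8, F_t = -7/2, G_s = 57/2, G_t = 21
EG - F^2 = 365/64;  g^inv = (64/365) * [[27/2, 11/8], [11/8, 9/16]]
first-kind symbols [ij,l] = (1/2)(d_i g_jl + d_j g_il - d_l g_ij): [ss,s] = E_s/2 = 0, [ss,t] = F_s - E_t/2 = -5/2, [st,s] = E_t/2 = 5/8, [st,t] = G_s/2 = 57/4, [tt,s] = F_t - G_s/2 = -71/4, [tt,t] = G_t/2 = 21/2
Gamma^s_ij = (G*[ij,s] - F*[ij,t])/(EG - F^2), Gamma^t_ij = (E*[ij,t] - F*[ij,s])/(EG - F^2)

Answer: Gamma_sss = -44/73, Gamma_sst = 1794/365, Gamma_stt = -14412/365, Gamma_tss = -18/73, Gamma_tst = 568/365, Gamma_ttt = -1184/365


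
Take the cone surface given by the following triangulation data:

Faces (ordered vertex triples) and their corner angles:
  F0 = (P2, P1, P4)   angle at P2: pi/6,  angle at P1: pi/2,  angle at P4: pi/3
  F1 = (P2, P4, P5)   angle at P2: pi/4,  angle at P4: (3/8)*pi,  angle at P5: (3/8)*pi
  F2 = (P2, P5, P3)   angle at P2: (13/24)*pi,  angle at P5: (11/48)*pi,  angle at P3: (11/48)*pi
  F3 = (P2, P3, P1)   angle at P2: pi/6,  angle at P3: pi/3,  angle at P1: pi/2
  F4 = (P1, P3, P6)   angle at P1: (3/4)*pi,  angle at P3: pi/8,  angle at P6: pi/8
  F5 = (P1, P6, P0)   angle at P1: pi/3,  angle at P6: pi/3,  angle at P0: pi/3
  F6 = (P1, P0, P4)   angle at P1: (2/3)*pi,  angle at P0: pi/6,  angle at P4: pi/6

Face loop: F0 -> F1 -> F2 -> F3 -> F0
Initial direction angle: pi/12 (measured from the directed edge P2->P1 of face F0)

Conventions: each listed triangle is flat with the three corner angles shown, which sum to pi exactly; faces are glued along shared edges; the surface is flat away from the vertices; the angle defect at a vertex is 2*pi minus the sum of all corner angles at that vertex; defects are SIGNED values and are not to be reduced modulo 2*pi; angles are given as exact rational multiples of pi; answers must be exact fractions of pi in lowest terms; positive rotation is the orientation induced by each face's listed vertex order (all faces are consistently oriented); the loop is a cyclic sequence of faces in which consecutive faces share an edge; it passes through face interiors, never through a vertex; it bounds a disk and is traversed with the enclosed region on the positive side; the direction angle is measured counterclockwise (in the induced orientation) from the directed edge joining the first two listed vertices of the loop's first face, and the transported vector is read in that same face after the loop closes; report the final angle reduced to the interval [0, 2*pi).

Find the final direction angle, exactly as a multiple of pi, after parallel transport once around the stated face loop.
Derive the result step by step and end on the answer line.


enclosed vertex P2: corner angles sum to (9/8)*pi, defect = 2*pi - (9/8)*pi = (7/8)*pi
the final direction is the initial angle plus the enclosed defects, taken mod 2*pi in the induced orientation
final angle = pi/12 + (7/8)*pi = (23/24)*pi (mod 2*pi)

Answer: final direction angle = (23/24)*pi


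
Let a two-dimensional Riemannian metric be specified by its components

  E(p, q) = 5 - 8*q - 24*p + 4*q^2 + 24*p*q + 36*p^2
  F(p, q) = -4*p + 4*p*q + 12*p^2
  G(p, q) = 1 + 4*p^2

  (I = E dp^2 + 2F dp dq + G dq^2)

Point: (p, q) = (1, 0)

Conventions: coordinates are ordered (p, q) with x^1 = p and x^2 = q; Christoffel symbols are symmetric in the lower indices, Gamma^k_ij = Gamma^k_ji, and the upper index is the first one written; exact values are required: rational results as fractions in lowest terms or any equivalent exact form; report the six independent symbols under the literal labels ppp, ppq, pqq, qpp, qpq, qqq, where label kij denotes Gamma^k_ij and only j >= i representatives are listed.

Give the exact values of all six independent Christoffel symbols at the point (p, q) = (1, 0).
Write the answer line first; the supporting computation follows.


Answer: Gamma_ppp = 8/7, Gamma_ppq = 8/21, Gamma_pqq = 0, Gamma_qpp = 4/7, Gamma_qpq = 4/21, Gamma_qqq = 0

E = 17, F = 8, G = 5 at the point
E_p = 48, E_q = 16, F_p = 20, F_q = 4, G_p = 8, G_q = 0
EG - F^2 = 21;  g^inv = (1/21) * [[5, -8], [-8, 17]]
first-kind symbols [ij,l] = (1/2)(d_i g_jl + d_j g_il - d_l g_ij): [pp,p] = E_p/2 = 24, [pp,q] = F_p - E_q/2 = 12, [pq,p] = E_q/2 = 8, [pq,q] = G_p/2 = 4, [qq,p] = F_q - G_p/2 = 0, [qq,q] = G_q/2 = 0
Gamma^p_ij = (G*[ij,p] - F*[ij,q])/(EG - F^2), Gamma^q_ij = (E*[ij,q] - F*[ij,p])/(EG - F^2)


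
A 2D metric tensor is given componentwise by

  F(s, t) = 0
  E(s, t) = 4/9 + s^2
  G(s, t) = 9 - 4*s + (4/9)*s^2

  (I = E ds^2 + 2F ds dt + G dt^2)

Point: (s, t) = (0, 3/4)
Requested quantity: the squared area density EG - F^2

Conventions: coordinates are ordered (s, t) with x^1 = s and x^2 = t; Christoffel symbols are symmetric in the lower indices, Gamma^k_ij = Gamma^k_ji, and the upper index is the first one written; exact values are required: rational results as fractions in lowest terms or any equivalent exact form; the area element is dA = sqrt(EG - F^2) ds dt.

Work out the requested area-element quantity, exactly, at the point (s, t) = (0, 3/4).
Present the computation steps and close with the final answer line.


E = 4/9, F = 0, G = 9; EG - F^2 = 4

Answer: EG - F^2 = 4


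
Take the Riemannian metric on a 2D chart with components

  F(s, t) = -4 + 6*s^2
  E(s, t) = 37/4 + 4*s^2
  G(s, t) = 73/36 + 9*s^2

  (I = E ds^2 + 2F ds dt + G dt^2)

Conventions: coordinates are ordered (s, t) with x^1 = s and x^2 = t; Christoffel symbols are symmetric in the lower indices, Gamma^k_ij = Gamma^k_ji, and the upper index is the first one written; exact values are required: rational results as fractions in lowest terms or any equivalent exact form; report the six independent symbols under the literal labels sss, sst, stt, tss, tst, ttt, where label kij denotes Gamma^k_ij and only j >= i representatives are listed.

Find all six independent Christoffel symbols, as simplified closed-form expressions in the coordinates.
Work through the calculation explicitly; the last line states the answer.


E = 37/4 + 4*s^2; F = -4 + 6*s^2; G = 73/36 + 9*s^2
Gamma^k_ij = (1/2) g^{kl} (d_i g_jl + d_j g_il - d_l g_ij), with g^inv = (1/(EG-F^2)) [[G, -F], [-F, E]]
first partials: E_s = 8*s, E_t = 0, F_s = 12*s, F_t = 0, G_s = 18*s, G_t = 0
D = EG - F^2 = 397/144 + (5017/36)*s^2
expanded: Gamma^s_ss = (G E_s - 2F F_s + F E_t)/(2D), Gamma^s_st = (G E_t - F G_s)/(2D), Gamma^s_tt = (2G F_t - G G_s - F G_t)/(2D), Gamma^t_ss = (2E F_s - E E_t - F E_s)/(2D), Gamma^t_st = (E G_s - F E_t)/(2D), Gamma^t_tt = (E G_t - 2F F_t + F G_s)/(2D); substitute and cancel common factors

Answer: Gamma_sss = (-5184*s^3 + 8080*s)/(20068*s^2 + 397), Gamma_sst = (-7776*s^3 + 5184*s)/(20068*s^2 + 397), Gamma_stt = (-11664*s^3 - 2628*s)/(20068*s^2 + 397), Gamma_tss = (3456*s^3 + 18288*s)/(20068*s^2 + 397), Gamma_tst = (5184*s^3 + 11988*s)/(20068*s^2 + 397), Gamma_ttt = (7776*s^3 - 5184*s)/(20068*s^2 + 397)


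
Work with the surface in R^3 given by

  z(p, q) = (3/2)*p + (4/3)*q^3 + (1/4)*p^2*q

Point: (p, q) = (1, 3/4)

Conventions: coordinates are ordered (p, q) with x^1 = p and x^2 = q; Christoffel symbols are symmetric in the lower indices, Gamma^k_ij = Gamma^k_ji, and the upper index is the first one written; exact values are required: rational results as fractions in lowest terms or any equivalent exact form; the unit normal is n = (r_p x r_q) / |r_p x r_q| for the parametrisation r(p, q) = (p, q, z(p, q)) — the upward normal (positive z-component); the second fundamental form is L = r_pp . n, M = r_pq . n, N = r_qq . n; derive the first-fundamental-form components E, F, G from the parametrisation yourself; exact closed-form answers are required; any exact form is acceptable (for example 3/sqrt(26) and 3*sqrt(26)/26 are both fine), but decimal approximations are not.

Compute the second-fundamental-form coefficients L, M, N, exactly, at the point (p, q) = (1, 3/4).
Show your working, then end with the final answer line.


z_p = 15/8, z_q = 5/2, z_pp = 3/8, z_pq = 1/2, z_qq = 6
E = 289/64, F = 75/16, G = 29/4; answer radicand W^2 = 689/64
unnormalised second-form numerators: l = 3/8, m = 1/2, n = 6; L = l/sqrt(689/64), and similarly M = m/sqrt(W^2), N = n/sqrt(W^2)

Answer: L = 3*sqrt(689)/689, M = 4*sqrt(689)/689, N = 48*sqrt(689)/689


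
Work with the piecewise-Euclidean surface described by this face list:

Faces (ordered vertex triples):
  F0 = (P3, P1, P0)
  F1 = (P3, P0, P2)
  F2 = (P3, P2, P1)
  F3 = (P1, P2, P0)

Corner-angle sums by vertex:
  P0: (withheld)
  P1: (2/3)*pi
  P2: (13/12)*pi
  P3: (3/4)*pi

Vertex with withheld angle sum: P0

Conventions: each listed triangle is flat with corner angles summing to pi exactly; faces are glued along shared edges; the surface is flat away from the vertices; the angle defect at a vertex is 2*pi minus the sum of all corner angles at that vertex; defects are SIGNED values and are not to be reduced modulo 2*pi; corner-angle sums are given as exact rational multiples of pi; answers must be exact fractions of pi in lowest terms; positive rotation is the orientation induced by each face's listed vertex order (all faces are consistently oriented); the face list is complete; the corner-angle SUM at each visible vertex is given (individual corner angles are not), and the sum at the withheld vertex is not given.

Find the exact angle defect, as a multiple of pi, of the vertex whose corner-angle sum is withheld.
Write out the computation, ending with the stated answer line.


V = 4, E = 6, F = 4; chi = V - E + F = 2
Gauss-Bonnet: total defect = 2*pi*chi = 4*pi; visible defects sum to (7/2)*pi

Answer: defect(P0) = pi/2


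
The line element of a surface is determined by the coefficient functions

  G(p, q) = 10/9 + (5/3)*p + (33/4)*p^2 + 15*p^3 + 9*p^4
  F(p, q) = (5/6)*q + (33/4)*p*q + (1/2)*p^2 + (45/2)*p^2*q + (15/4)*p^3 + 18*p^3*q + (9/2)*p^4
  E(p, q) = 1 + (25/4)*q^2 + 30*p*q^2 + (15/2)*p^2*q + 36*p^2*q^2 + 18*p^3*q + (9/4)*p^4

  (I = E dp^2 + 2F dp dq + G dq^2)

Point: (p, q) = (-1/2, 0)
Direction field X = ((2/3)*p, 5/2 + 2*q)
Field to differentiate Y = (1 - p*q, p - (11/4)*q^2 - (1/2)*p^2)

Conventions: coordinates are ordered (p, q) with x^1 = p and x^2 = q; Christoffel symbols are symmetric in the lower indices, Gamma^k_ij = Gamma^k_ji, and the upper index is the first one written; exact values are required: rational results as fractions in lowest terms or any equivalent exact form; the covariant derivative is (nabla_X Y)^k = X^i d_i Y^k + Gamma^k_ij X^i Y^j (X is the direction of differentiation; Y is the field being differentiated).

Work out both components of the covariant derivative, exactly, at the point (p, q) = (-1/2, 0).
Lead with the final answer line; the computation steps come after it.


Answer: (nabla_X Y)^p = 2627/2692, (nabla_X Y)^q = -509/1346

E = 73/64, F = -1/16, G = 37/36 at the point
E_p = -9/8, E_q = -3/8, F_p = 1/16, F_q = 1/12, G_p = 1/6, G_q = 0
EG - F^2 = 673/576;  g^inv = (576/673) * [[37/36, 1/16], [1/16, 73/64]]
first-kind symbols [ij,l] = (1/2)(d_i g_jl + d_j g_il - d_l g_ij): [pp,p] = E_p/2 = -9/16, [pp,q] = F_p - E_q/2 = 1/4, [pq,p] = E_q/2 = -3/16, [pq,q] = G_p/2 = 1/12, [qq,p] = F_q - G_p/2 = 0, [qq,q] = G_q/2 = 0
Gamma^p_ij = (G*[ij,p] - F*[ij,q])/(EG - F^2), Gamma^q_ij = (E*[ij,q] - F*[ij,p])/(EG - F^2)
Gamma_ppp = -324/673, Gamma_ppq = -108/673, Gamma_pqq = 0, Gamma_qpp = 144/673, Gamma_qpq = 48/673, Gamma_qqq = 0
X = (-1/3, 5/2), Y = (1, -5/8) at the point
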